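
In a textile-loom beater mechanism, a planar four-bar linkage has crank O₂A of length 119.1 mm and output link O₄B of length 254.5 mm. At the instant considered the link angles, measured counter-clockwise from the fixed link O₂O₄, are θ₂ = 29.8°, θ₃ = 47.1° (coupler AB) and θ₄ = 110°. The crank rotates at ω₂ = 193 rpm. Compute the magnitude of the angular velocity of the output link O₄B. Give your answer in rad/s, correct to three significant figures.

ω₂ = 20.21 rad/s (from 193 rpm).
Differentiating the loop-closure r₂e^{iθ₂}+r₃e^{iθ₃}=r₁+r₄e^{iθ₄} gives r₂ω₂e^{iθ₂}+r₃ω₃e^{iθ₃}=r₄ω₄e^{iθ₄}.
Eliminating the other unknown: ω₄ = r₂ω₂ sin(θ₂−θ₃) / [r₄ sin(θ₄−θ₃)].
Numerator sine = -0.29737; denominator sine = +0.89021.
Result = 0.1191·20.21·(-0.29737) / (0.2545·(+0.89021)) = -3.1595 rad/s; magnitude 3.1595 rad/s.

3.16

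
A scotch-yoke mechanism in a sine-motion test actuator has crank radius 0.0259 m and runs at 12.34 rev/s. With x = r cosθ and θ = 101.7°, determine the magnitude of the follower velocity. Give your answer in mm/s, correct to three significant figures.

1970

ω = 77.53 rad/s (from 12.34 rev/s).
x = r cosθ ⇒ ẋ = −rω sinθ.
|v| = rω|sinθ| = 0.0259·77.53·|sin 101.7°| = 1.9664 m/s = 1966.4 mm/s.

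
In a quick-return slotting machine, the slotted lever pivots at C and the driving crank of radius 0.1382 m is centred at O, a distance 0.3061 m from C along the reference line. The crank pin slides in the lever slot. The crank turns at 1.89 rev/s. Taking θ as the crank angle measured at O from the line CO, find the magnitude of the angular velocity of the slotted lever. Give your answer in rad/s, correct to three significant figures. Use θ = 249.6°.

0.621

ω = 11.88 rad/s (from 1.89 rev/s).
Crank pin A relative to C: A = (d + r cosθ, r sinθ); lever angle φ = atan2(r sinθ, d + r cosθ).
Differentiating tanφ: φ̇ = rω(d cosθ + r)/(d² + r² + 2dr cosθ).
d² + r² + 2dr cosθ = |CA|² = 0.0833051 m²;  d cosθ + r = +0.031502 m.
|ω_lever| = |0.1382·11.88·+0.031502| / 0.0833051 = 0.62061 rad/s.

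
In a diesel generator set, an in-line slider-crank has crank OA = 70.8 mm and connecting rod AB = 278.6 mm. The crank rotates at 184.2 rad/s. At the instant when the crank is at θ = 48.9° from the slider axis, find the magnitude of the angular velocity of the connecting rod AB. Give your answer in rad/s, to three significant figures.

ω = 184.2 rad/s
The rod makes angle φ with the slider axis where L sinφ = r sinθ; differentiating, L cosφ·φ̇ = r ω cosθ.
L cosφ = √(L² − r² sin²θ) = 0.27344 m.
|ω_rod| = r ω |cosθ| / √(L² − r² sin²θ) = 0.0708·184.2·0.65738/0.27344 = 31.352 rad/s.

31.4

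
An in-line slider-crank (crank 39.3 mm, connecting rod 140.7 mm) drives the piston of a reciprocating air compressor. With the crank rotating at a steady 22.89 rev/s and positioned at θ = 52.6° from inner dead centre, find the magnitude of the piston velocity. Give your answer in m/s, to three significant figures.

5.27

ω = 2π·22.9 = 143.8 rad/s
For an in-line slider-crank, x = r cosθ + √(L² − r² sin²θ), so v = −rω sinθ·[1 + r cosθ/√(L² − r² sin²θ)].
With r = 0.0393 m, L = 0.1407 m, θ = 52.6°: √(L² − r² sin²θ) = 0.13719 m.
v = −0.0393·143.8·0.79441·[1 + 0.0393·0.60738/0.13719] = -5.2714 m/s.
|v| = 5.2714 m/s.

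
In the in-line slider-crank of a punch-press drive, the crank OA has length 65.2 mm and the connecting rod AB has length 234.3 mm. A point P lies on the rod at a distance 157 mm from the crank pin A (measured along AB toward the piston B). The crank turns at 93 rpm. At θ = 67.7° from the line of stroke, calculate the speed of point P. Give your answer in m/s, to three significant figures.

0.635

ω = 9.739 rad/s.  Crank-pin speed |V_A| = rω = 0.63498 m/s, perpendicular to OA.
Rod angle: sinφ = −(r/L) sinθ ⇒ φ = -14.920°; ω_rod = −rω cosθ/√(L²−r²sin²θ) = -1.0642 rad/s.
V_P = V_A + ω_rod × AP, with AP = 0.157 m along the rod.
Components: V_Px = −rω sinθ − a·ω_rod·sinφ = -0.63051 m/s;  V_Py = rω cosθ + a·ω_rod·cosφ = +0.079493 m/s.
|V_P| = √(V_Px² + V_Py²) = 0.6355 m/s.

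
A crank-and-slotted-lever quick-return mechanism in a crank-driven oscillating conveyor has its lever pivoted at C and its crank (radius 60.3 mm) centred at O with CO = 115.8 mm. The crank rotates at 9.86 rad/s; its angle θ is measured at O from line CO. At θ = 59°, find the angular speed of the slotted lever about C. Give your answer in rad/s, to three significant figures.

2.94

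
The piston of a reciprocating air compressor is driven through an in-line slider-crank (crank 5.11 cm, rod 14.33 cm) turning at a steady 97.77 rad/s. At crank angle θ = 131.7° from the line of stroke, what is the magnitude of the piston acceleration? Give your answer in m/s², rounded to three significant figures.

340

ω = 97.77 rad/s
x(θ) = r cosθ + √(L² − r² sin²θ); with ω constant, a = ω²·d²x/dθ².
d²x/dθ² = −r cosθ − r²(cos2θ)/√u − r⁴ sin²2θ/(4u^{3/2}),  u = L² − r² sin²θ = 0.0190792 m².
Substituting r = 0.0511 m, L = 0.1433 m, θ = 131.7°: d²x/dθ² = +0.035528 m.
a = ω²·d²x/dθ² = (97.77)²·(+0.035528) = +339.61 m/s²;  |a| = 339.61 m/s².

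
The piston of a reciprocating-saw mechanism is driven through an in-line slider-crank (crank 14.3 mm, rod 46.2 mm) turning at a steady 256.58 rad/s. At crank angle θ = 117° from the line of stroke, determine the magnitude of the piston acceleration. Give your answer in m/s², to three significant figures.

ω = 256.6 rad/s
x(θ) = r cosθ + √(L² − r² sin²θ); with ω constant, a = ω²·d²x/dθ².
d²x/dθ² = −r cosθ − r²(cos2θ)/√u − r⁴ sin²2θ/(4u^{3/2}),  u = L² − r² sin²θ = 0.0019721 m².
Substituting r = 0.0143 m, L = 0.0462 m, θ = 117°: d²x/dθ² = +0.0091206 m.
a = ω²·d²x/dθ² = (256.6)²·(+0.0091206) = +600.44 m/s²;  |a| = 600.44 m/s².

600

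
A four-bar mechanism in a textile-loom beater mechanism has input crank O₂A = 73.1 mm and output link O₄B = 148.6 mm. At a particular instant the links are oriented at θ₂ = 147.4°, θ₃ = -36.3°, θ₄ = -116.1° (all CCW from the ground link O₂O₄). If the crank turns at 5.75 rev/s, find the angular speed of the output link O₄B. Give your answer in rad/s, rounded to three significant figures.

1.17

ω₂ = 36.13 rad/s (from 5.75 rev/s).
Differentiating the loop-closure r₂e^{iθ₂}+r₃e^{iθ₃}=r₁+r₄e^{iθ₄} gives r₂ω₂e^{iθ₂}+r₃ω₃e^{iθ₃}=r₄ω₄e^{iθ₄}.
Eliminating the other unknown: ω₄ = r₂ω₂ sin(θ₂−θ₃) / [r₄ sin(θ₄−θ₃)].
Numerator sine = -0.06453; denominator sine = -0.98420.
Result = 0.0731·36.13·(-0.06453) / (0.1486·(-0.98420)) = +1.1653 rad/s; magnitude 1.1653 rad/s.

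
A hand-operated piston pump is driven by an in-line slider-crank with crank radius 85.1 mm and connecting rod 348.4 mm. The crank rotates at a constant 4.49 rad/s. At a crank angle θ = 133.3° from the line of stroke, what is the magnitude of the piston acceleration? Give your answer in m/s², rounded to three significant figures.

ω = 4.49 rad/s
x(θ) = r cosθ + √(L² − r² sin²θ); with ω constant, a = ω²·d²x/dθ².
d²x/dθ² = −r cosθ − r²(cos2θ)/√u − r⁴ sin²2θ/(4u^{3/2}),  u = L² − r² sin²θ = 0.117547 m².
Substituting r = 0.0851 m, L = 0.3484 m, θ = 133.3°: d²x/dθ² = +0.059292 m.
a = ω²·d²x/dθ² = (4.49)²·(+0.059292) = +1.1953 m/s²;  |a| = 1.1953 m/s².

1.20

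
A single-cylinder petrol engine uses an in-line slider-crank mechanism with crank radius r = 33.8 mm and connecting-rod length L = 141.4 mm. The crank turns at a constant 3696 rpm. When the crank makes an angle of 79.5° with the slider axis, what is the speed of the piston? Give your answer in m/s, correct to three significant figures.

13.4

ω = 2π·3696/60 = 387 rad/s
For an in-line slider-crank, x = r cosθ + √(L² − r² sin²θ), so v = −rω sinθ·[1 + r cosθ/√(L² − r² sin²θ)].
With r = 0.0338 m, L = 0.1414 m, θ = 79.5°: √(L² − r² sin²θ) = 0.13744 m.
v = −0.0338·387·0.98325·[1 + 0.0338·0.18224/0.13744] = -13.44 m/s.
|v| = 13.44 m/s.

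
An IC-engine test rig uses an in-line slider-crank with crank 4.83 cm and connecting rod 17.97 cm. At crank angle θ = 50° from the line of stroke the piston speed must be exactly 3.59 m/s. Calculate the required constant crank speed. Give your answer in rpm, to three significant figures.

788

For an in-line slider-crank, |v_piston| = rω|sinθ|·[1 + r cosθ/√(L² − r² sin²θ)].
With r = 0.0483 m, L = 0.1797 m, θ = 50°: the bracketed kinematic factor |dx/dθ| = 0.043532 m.
ω = v/|dx/dθ| = 3.59/0.043532 = 82.467 rad/s.
N = 60ω/(2π) = 787.51 rpm.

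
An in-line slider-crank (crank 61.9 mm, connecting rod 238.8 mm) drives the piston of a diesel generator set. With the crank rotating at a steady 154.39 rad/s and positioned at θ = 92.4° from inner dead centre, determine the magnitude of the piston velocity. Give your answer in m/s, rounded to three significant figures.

ω = 154.4 rad/s
For an in-line slider-crank, x = r cosθ + √(L² − r² sin²θ), so v = −rω sinθ·[1 + r cosθ/√(L² − r² sin²θ)].
With r = 0.0619 m, L = 0.2388 m, θ = 92.4°: √(L² − r² sin²θ) = 0.23065 m.
v = −0.0619·154.4·0.99912·[1 + 0.0619·-0.04188/0.23065] = -9.4411 m/s.
|v| = 9.4411 m/s.

9.44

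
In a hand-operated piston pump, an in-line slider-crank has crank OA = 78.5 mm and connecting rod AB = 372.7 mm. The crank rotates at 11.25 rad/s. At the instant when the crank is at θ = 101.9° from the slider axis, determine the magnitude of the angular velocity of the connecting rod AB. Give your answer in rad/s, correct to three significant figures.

ω = 11.25 rad/s
The rod makes angle φ with the slider axis where L sinφ = r sinθ; differentiating, L cosφ·φ̇ = r ω cosθ.
L cosφ = √(L² − r² sin²θ) = 0.3647 m.
|ω_rod| = r ω |cosθ| / √(L² − r² sin²θ) = 0.0785·11.25·0.20620/0.3647 = 0.49933 rad/s.

0.499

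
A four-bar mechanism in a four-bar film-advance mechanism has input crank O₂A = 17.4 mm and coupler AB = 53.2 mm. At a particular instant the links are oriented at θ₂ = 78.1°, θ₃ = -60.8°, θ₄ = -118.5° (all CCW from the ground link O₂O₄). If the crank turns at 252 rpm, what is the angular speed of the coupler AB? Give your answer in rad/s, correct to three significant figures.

ω₂ = 26.39 rad/s (from 252 rpm).
Differentiating the loop-closure r₂e^{iθ₂}+r₃e^{iθ₃}=r₁+r₄e^{iθ₄} gives r₂ω₂e^{iθ₂}+r₃ω₃e^{iθ₃}=r₄ω₄e^{iθ₄}.
Eliminating the other unknown: ω₃ = r₂ω₂ sin(θ₄−θ₂) / [r₃ sin(θ₃−θ₄)].
Numerator sine = +0.28569; denominator sine = +0.84526.
Result = 0.0174·26.39·(+0.28569) / (0.0532·(+0.84526)) = +2.9172 rad/s; magnitude 2.9172 rad/s.

2.92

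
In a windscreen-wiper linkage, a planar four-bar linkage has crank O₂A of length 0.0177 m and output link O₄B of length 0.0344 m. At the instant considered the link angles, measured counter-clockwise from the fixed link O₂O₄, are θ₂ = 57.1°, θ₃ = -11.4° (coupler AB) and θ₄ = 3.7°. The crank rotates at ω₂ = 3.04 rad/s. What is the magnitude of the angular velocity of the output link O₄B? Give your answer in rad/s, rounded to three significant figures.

5.59

ω₂ = 3.04 rad/s
Differentiating the loop-closure r₂e^{iθ₂}+r₃e^{iθ₃}=r₁+r₄e^{iθ₄} gives r₂ω₂e^{iθ₂}+r₃ω₃e^{iθ₃}=r₄ω₄e^{iθ₄}.
Eliminating the other unknown: ω₄ = r₂ω₂ sin(θ₂−θ₃) / [r₄ sin(θ₄−θ₃)].
Numerator sine = +0.93042; denominator sine = +0.26050.
Result = 0.0177·3.04·(+0.93042) / (0.0344·(+0.26050)) = +5.5866 rad/s; magnitude 5.5866 rad/s.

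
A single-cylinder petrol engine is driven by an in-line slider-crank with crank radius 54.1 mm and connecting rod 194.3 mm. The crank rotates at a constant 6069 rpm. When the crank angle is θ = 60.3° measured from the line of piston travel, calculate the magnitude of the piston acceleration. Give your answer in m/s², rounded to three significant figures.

ω = 2π·6069/60 = 635.5 rad/s
x(θ) = r cosθ + √(L² − r² sin²θ); with ω constant, a = ω²·d²x/dθ².
d²x/dθ² = −r cosθ − r²(cos2θ)/√u − r⁴ sin²2θ/(4u^{3/2}),  u = L² − r² sin²θ = 0.0355442 m².
Substituting r = 0.0541 m, L = 0.1943 m, θ = 60.3°: d²x/dθ² = -0.019139 m.
a = ω²·d²x/dθ² = (635.5)²·(-0.019139) = -7730.4 m/s²;  |a| = 7730.4 m/s².

7730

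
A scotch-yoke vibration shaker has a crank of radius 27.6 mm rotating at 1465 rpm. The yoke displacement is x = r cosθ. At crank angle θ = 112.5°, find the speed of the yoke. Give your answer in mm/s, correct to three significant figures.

3910

ω = 153.4 rad/s (from 1465 rpm).
x = r cosθ ⇒ ẋ = −rω sinθ.
|v| = rω|sinθ| = 0.0276·153.4·|sin 112.5°| = 3.9119 m/s = 3911.9 mm/s.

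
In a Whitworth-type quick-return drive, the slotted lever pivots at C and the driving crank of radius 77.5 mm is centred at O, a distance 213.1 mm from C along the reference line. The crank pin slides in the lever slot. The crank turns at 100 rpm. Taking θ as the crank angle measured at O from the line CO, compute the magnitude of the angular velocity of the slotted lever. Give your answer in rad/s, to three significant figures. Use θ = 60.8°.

2.18

ω = 10.47 rad/s (from 100 rpm).
Crank pin A relative to C: A = (d + r cosθ, r sinθ); lever angle φ = atan2(r sinθ, d + r cosθ).
Differentiating tanφ: φ̇ = rω(d cosθ + r)/(d² + r² + 2dr cosθ).
d² + r² + 2dr cosθ = |CA|² = 0.0675321 m²;  d cosθ + r = +0.18146 m.
|ω_lever| = |0.0775·10.47·+0.18146| / 0.0675321 = 2.1808 rad/s.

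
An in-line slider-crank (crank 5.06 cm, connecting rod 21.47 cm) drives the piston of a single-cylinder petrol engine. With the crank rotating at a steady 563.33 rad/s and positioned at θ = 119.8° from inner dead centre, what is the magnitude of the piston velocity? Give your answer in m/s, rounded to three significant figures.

ω = 563.3 rad/s
For an in-line slider-crank, x = r cosθ + √(L² − r² sin²θ), so v = −rω sinθ·[1 + r cosθ/√(L² − r² sin²θ)].
With r = 0.0506 m, L = 0.2147 m, θ = 119.8°: √(L² − r² sin²θ) = 0.21016 m.
v = −0.0506·563.3·0.86777·[1 + 0.0506·-0.49697/0.21016] = -21.776 m/s.
|v| = 21.776 m/s.

21.8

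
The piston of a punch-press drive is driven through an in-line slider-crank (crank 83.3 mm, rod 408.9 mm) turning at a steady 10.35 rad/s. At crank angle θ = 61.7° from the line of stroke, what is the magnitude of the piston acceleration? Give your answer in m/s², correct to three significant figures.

3.23

ω = 10.35 rad/s
x(θ) = r cosθ + √(L² − r² sin²θ); with ω constant, a = ω²·d²x/dθ².
d²x/dθ² = −r cosθ − r²(cos2θ)/√u − r⁴ sin²2θ/(4u^{3/2}),  u = L² − r² sin²θ = 0.16182 m².
Substituting r = 0.0833 m, L = 0.4089 m, θ = 61.7°: d²x/dθ² = -0.030125 m.
a = ω²·d²x/dθ² = (10.35)²·(-0.030125) = -3.2271 m/s²;  |a| = 3.2271 m/s².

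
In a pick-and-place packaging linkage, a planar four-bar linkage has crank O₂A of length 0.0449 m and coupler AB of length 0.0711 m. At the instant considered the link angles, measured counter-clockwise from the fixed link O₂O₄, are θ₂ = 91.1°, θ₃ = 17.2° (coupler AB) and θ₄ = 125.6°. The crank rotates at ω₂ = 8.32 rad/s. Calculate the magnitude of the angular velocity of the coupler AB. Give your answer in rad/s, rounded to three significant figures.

ω₂ = 8.32 rad/s
Differentiating the loop-closure r₂e^{iθ₂}+r₃e^{iθ₃}=r₁+r₄e^{iθ₄} gives r₂ω₂e^{iθ₂}+r₃ω₃e^{iθ₃}=r₄ω₄e^{iθ₄}.
Eliminating the other unknown: ω₃ = r₂ω₂ sin(θ₄−θ₂) / [r₃ sin(θ₃−θ₄)].
Numerator sine = +0.56641; denominator sine = -0.94888.
Result = 0.0449·8.32·(+0.56641) / (0.0711·(-0.94888)) = -3.1363 rad/s; magnitude 3.1363 rad/s.

3.14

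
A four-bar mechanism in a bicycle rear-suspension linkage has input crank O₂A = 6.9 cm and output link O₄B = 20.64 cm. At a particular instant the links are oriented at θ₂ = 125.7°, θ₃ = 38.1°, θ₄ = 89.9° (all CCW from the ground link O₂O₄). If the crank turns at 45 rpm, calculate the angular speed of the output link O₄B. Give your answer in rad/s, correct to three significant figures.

ω₂ = 4.712 rad/s (from 45 rpm).
Differentiating the loop-closure r₂e^{iθ₂}+r₃e^{iθ₃}=r₁+r₄e^{iθ₄} gives r₂ω₂e^{iθ₂}+r₃ω₃e^{iθ₃}=r₄ω₄e^{iθ₄}.
Eliminating the other unknown: ω₄ = r₂ω₂ sin(θ₂−θ₃) / [r₄ sin(θ₄−θ₃)].
Numerator sine = +0.99912; denominator sine = +0.78586.
Result = 0.069·4.712·(+0.99912) / (0.2064·(+0.78586)) = +2.0029 rad/s; magnitude 2.0029 rad/s.

2.00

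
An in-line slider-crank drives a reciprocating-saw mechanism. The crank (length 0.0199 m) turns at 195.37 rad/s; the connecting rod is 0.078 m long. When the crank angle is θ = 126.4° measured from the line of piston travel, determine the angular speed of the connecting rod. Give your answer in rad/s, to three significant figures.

30.2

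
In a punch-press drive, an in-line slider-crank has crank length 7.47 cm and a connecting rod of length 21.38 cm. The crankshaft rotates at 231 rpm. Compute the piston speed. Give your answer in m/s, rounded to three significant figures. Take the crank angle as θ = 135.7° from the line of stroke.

ω = 2π·231/60 = 24.19 rad/s
For an in-line slider-crank, x = r cosθ + √(L² − r² sin²θ), so v = −rω sinθ·[1 + r cosθ/√(L² − r² sin²θ)].
With r = 0.0747 m, L = 0.2138 m, θ = 135.7°: √(L² − r² sin²θ) = 0.20734 m.
v = −0.0747·24.19·0.69842·[1 + 0.0747·-0.71569/0.20734] = -0.93662 m/s.
|v| = 0.93662 m/s.

0.937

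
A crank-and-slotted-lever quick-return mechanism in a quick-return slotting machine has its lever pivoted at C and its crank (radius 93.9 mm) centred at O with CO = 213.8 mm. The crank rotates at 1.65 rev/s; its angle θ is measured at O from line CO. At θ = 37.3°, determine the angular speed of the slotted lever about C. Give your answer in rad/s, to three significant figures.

2.97

ω = 10.37 rad/s (from 1.65 rev/s).
Crank pin A relative to C: A = (d + r cosθ, r sinθ); lever angle φ = atan2(r sinθ, d + r cosθ).
Differentiating tanφ: φ̇ = rω(d cosθ + r)/(d² + r² + 2dr cosθ).
d² + r² + 2dr cosθ = |CA|² = 0.0864672 m²;  d cosθ + r = +0.26397 m.
|ω_lever| = |0.0939·10.37·+0.26397| / 0.0864672 = 2.9719 rad/s.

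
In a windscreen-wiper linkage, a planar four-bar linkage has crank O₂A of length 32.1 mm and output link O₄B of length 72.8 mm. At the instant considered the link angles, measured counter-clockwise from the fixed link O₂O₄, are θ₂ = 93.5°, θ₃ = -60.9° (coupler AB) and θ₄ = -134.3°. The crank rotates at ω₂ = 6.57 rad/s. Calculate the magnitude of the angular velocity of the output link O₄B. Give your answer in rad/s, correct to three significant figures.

ω₂ = 6.57 rad/s
Differentiating the loop-closure r₂e^{iθ₂}+r₃e^{iθ₃}=r₁+r₄e^{iθ₄} gives r₂ω₂e^{iθ₂}+r₃ω₃e^{iθ₃}=r₄ω₄e^{iθ₄}.
Eliminating the other unknown: ω₄ = r₂ω₂ sin(θ₂−θ₃) / [r₄ sin(θ₄−θ₃)].
Numerator sine = +0.43209; denominator sine = -0.95832.
Result = 0.0321·6.57·(+0.43209) / (0.0728·(-0.95832)) = -1.3062 rad/s; magnitude 1.3062 rad/s.

1.31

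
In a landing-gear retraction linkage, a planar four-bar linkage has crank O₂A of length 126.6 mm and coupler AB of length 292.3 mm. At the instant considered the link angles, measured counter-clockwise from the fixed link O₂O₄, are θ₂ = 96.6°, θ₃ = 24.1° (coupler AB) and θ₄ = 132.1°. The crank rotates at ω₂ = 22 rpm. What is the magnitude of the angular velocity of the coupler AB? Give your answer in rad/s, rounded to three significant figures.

ω₂ = 2.304 rad/s (from 22 rpm).
Differentiating the loop-closure r₂e^{iθ₂}+r₃e^{iθ₃}=r₁+r₄e^{iθ₄} gives r₂ω₂e^{iθ₂}+r₃ω₃e^{iθ₃}=r₄ω₄e^{iθ₄}.
Eliminating the other unknown: ω₃ = r₂ω₂ sin(θ₄−θ₂) / [r₃ sin(θ₃−θ₄)].
Numerator sine = +0.58070; denominator sine = -0.95106.
Result = 0.1266·2.304·(+0.58070) / (0.2923·(-0.95106)) = -0.60926 rad/s; magnitude 0.60926 rad/s.

0.609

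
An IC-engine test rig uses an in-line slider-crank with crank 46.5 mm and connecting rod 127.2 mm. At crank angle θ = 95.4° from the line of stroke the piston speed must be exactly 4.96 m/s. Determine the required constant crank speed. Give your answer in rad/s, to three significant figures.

For an in-line slider-crank, |v_piston| = rω|sinθ|·[1 + r cosθ/√(L² − r² sin²θ)].
With r = 0.0465 m, L = 0.1272 m, θ = 95.4°: the bracketed kinematic factor |dx/dθ| = 0.044584 m.
ω = v/|dx/dθ| = 4.96/0.044584 = 111.25 rad/s.

111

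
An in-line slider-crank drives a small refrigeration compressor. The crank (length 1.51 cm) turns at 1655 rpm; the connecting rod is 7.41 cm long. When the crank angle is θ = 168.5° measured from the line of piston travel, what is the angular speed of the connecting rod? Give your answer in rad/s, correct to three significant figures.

ω = 173.3 rad/s (converted from 1655 rpm).
The rod makes angle φ with the slider axis where L sinφ = r sinθ; differentiating, L cosφ·φ̇ = r ω cosθ.
L cosφ = √(L² − r² sin²θ) = 0.074039 m.
|ω_rod| = r ω |cosθ| / √(L² − r² sin²θ) = 0.0151·173.3·0.97992/0.074039 = 34.637 rad/s.

34.6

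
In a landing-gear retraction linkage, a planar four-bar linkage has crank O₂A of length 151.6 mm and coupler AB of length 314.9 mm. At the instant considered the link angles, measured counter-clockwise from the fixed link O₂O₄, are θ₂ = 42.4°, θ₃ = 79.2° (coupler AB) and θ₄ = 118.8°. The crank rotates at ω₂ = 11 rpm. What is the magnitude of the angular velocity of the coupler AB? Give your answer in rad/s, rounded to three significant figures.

0.846

ω₂ = 1.152 rad/s (from 11 rpm).
Differentiating the loop-closure r₂e^{iθ₂}+r₃e^{iθ₃}=r₁+r₄e^{iθ₄} gives r₂ω₂e^{iθ₂}+r₃ω₃e^{iθ₃}=r₄ω₄e^{iθ₄}.
Eliminating the other unknown: ω₃ = r₂ω₂ sin(θ₄−θ₂) / [r₃ sin(θ₃−θ₄)].
Numerator sine = +0.97196; denominator sine = -0.63742.
Result = 0.1516·1.152·(+0.97196) / (0.3149·(-0.63742)) = -0.84561 rad/s; magnitude 0.84561 rad/s.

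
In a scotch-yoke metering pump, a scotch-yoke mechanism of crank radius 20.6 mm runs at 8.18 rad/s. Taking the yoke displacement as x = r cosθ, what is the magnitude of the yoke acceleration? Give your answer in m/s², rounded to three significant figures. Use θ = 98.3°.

0.199

ω = 8.18 rad/s
x = r cosθ ⇒ ẍ = −rω² cosθ (ω constant).
|a| = rω²|cosθ| = 0.0206·(8.18)²·|cos 98.3°| = 0.19898 m/s².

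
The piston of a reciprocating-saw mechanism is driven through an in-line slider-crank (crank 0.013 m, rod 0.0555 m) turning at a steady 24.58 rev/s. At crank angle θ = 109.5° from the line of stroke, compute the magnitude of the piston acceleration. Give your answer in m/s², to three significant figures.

ω = 2π·24.6 = 154.4 rad/s
x(θ) = r cosθ + √(L² − r² sin²θ); with ω constant, a = ω²·d²x/dθ².
d²x/dθ² = −r cosθ − r²(cos2θ)/√u − r⁴ sin²2θ/(4u^{3/2}),  u = L² − r² sin²θ = 0.00293008 m².
Substituting r = 0.013 m, L = 0.0555 m, θ = 109.5°: d²x/dθ² = +0.006748 m.
a = ω²·d²x/dθ² = (154.4)²·(+0.006748) = +160.95 m/s²;  |a| = 160.95 m/s².

161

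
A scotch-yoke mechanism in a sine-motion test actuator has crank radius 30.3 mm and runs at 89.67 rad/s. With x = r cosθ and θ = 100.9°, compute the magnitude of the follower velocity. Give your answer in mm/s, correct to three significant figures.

2670

ω = 89.67 rad/s
x = r cosθ ⇒ ẋ = −rω sinθ.
|v| = rω|sinθ| = 0.0303·89.67·|sin 100.9°| = 2.668 m/s = 2668 mm/s.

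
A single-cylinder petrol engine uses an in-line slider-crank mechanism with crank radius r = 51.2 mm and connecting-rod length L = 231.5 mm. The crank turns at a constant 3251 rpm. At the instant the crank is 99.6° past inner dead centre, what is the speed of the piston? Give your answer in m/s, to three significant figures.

ω = 2π·3251/60 = 340.4 rad/s
For an in-line slider-crank, x = r cosθ + √(L² − r² sin²θ), so v = −rω sinθ·[1 + r cosθ/√(L² − r² sin²θ)].
With r = 0.0512 m, L = 0.2315 m, θ = 99.6°: √(L² − r² sin²θ) = 0.22593 m.
v = −0.0512·340.4·0.98600·[1 + 0.0512·-0.16677/0.22593] = -16.537 m/s.
|v| = 16.537 m/s.

16.5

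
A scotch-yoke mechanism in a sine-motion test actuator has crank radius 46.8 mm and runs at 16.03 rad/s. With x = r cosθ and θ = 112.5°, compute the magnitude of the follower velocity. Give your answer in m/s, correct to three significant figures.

0.693

ω = 16.03 rad/s
x = r cosθ ⇒ ẋ = −rω sinθ.
|v| = rω|sinθ| = 0.0468·16.03·|sin 112.5°| = 0.6931 m/s.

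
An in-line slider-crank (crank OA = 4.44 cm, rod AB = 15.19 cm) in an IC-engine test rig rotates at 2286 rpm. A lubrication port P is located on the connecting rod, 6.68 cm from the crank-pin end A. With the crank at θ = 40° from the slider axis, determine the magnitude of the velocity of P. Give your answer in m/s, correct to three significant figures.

8.79

ω = 239.4 rad/s.  Crank-pin speed |V_A| = rω = 10.629 m/s, perpendicular to OA.
Rod angle: sinφ = −(r/L) sinθ ⇒ φ = -10.829°; ω_rod = −rω cosθ/√(L²−r²sin²θ) = -54.574 rad/s.
V_P = V_A + ω_rod × AP, with AP = 0.0668 m along the rod.
Components: V_Px = −rω sinθ − a·ω_rod·sinφ = -7.5171 m/s;  V_Py = rω cosθ + a·ω_rod·cosφ = +4.5616 m/s.
|V_P| = √(V_Px² + V_Py²) = 8.7928 m/s.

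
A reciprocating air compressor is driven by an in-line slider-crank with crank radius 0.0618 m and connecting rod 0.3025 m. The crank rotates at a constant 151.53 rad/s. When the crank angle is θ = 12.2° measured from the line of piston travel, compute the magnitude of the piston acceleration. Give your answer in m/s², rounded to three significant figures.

ω = 151.5 rad/s
x(θ) = r cosθ + √(L² − r² sin²θ); with ω constant, a = ω²·d²x/dθ².
d²x/dθ² = −r cosθ − r²(cos2θ)/√u − r⁴ sin²2θ/(4u^{3/2}),  u = L² − r² sin²θ = 0.0913357 m².
Substituting r = 0.0618 m, L = 0.3025 m, θ = 12.2°: d²x/dθ² = -0.071935 m.
a = ω²·d²x/dθ² = (151.5)²·(-0.071935) = -1651.7 m/s²;  |a| = 1651.7 m/s².

1650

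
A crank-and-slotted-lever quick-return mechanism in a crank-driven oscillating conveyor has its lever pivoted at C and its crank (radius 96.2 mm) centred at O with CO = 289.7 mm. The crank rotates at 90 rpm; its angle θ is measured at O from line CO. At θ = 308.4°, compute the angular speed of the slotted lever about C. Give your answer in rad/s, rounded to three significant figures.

ω = 9.425 rad/s (from 90 rpm).
Crank pin A relative to C: A = (d + r cosθ, r sinθ); lever angle φ = atan2(r sinθ, d + r cosθ).
Differentiating tanφ: φ̇ = rω(d cosθ + r)/(d² + r² + 2dr cosθ).
d² + r² + 2dr cosθ = |CA|² = 0.127802 m²;  d cosθ + r = +0.27615 m.
|ω_lever| = |0.0962·9.425·+0.27615| / 0.127802 = 1.9591 rad/s.

1.96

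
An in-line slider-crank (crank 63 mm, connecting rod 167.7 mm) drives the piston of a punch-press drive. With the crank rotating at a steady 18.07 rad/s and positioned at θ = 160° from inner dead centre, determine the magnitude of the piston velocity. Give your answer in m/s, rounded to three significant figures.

0.251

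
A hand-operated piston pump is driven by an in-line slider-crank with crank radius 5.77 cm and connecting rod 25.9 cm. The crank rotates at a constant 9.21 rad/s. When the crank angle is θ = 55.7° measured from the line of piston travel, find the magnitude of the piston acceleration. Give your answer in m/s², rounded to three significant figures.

ω = 9.21 rad/s
x(θ) = r cosθ + √(L² − r² sin²θ); with ω constant, a = ω²·d²x/dθ².
d²x/dθ² = −r cosθ − r²(cos2θ)/√u − r⁴ sin²2θ/(4u^{3/2}),  u = L² − r² sin²θ = 0.064809 m².
Substituting r = 0.0577 m, L = 0.259 m, θ = 55.7°: d²x/dθ² = -0.027889 m.
a = ω²·d²x/dθ² = (9.21)²·(-0.027889) = -2.3657 m/s²;  |a| = 2.3657 m/s².

2.37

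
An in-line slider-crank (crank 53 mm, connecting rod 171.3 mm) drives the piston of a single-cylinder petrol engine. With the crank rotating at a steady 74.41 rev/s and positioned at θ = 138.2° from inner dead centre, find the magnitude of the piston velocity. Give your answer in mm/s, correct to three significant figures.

ω = 2π·74.4 = 467.5 rad/s
For an in-line slider-crank, x = r cosθ + √(L² − r² sin²θ), so v = −rω sinθ·[1 + r cosθ/√(L² − r² sin²θ)].
With r = 0.053 m, L = 0.1713 m, θ = 138.2°: √(L² − r² sin²θ) = 0.16762 m.
v = −0.053·467.5·0.66653·[1 + 0.053·-0.74548/0.16762] = -12.623 m/s.
|v| = 12.623 m/s = 12623 mm/s.

12600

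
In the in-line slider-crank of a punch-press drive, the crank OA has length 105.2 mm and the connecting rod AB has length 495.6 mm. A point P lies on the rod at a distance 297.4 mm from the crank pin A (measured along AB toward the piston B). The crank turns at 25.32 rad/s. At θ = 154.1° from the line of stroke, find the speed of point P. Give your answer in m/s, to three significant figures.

ω = 25.32 rad/s.  Crank-pin speed |V_A| = rω = 2.6637 m/s, perpendicular to OA.
Rod angle: sinφ = −(r/L) sinθ ⇒ φ = -5.320°; ω_rod = −rω cosθ/√(L²−r²sin²θ) = +4.8557 rad/s.
V_P = V_A + ω_rod × AP, with AP = 0.2974 m along the rod.
Components: V_Px = −rω sinθ − a·ω_rod·sinφ = -1.0296 m/s;  V_Py = rω cosθ + a·ω_rod·cosφ = -0.95825 m/s.
|V_P| = √(V_Px² + V_Py²) = 1.4065 m/s.

1.41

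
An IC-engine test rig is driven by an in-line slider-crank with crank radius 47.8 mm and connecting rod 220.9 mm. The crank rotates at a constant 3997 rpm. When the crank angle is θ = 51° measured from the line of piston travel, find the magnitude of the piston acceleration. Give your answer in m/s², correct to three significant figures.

4910

ω = 2π·3997/60 = 418.6 rad/s
x(θ) = r cosθ + √(L² − r² sin²θ); with ω constant, a = ω²·d²x/dθ².
d²x/dθ² = −r cosθ − r²(cos2θ)/√u − r⁴ sin²2θ/(4u^{3/2}),  u = L² − r² sin²θ = 0.0474169 m².
Substituting r = 0.0478 m, L = 0.2209 m, θ = 51°: d²x/dθ² = -0.028021 m.
a = ω²·d²x/dθ² = (418.6)²·(-0.028021) = -4909.2 m/s²;  |a| = 4909.2 m/s².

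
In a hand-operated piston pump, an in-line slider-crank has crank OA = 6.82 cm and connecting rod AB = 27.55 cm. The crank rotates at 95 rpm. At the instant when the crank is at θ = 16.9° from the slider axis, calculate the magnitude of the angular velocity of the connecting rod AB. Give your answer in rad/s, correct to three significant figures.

2.36

ω = 9.948 rad/s (converted from 95 rpm).
The rod makes angle φ with the slider axis where L sinφ = r sinθ; differentiating, L cosφ·φ̇ = r ω cosθ.
L cosφ = √(L² − r² sin²θ) = 0.27479 m.
|ω_rod| = r ω |cosθ| / √(L² − r² sin²θ) = 0.0682·9.948·0.95681/0.27479 = 2.3625 rad/s.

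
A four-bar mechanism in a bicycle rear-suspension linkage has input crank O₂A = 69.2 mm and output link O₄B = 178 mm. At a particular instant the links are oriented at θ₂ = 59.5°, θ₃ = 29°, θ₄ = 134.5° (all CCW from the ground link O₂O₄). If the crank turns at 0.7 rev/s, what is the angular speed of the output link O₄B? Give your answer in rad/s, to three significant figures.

0.901

ω₂ = 4.398 rad/s (from 0.7 rev/s).
Differentiating the loop-closure r₂e^{iθ₂}+r₃e^{iθ₃}=r₁+r₄e^{iθ₄} gives r₂ω₂e^{iθ₂}+r₃ω₃e^{iθ₃}=r₄ω₄e^{iθ₄}.
Eliminating the other unknown: ω₄ = r₂ω₂ sin(θ₂−θ₃) / [r₄ sin(θ₄−θ₃)].
Numerator sine = +0.50754; denominator sine = +0.96363.
Result = 0.0692·4.398·(+0.50754) / (0.178·(+0.96363)) = +0.90058 rad/s; magnitude 0.90058 rad/s.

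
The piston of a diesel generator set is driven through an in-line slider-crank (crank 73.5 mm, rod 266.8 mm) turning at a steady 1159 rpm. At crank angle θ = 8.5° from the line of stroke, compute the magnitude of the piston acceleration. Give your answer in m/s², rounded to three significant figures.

1360

ω = 2π·1159/60 = 121.4 rad/s
x(θ) = r cosθ + √(L² − r² sin²θ); with ω constant, a = ω²·d²x/dθ².
d²x/dθ² = −r cosθ − r²(cos2θ)/√u − r⁴ sin²2θ/(4u^{3/2}),  u = L² − r² sin²θ = 0.0710642 m².
Substituting r = 0.0735 m, L = 0.2668 m, θ = 8.5°: d²x/dθ² = -0.092105 m.
a = ω²·d²x/dθ² = (121.4)²·(-0.092105) = -1356.8 m/s²;  |a| = 1356.8 m/s².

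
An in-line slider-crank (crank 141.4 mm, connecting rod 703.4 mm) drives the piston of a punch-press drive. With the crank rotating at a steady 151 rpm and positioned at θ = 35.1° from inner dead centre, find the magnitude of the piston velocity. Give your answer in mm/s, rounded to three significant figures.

ω = 2π·151/60 = 15.81 rad/s
For an in-line slider-crank, x = r cosθ + √(L² − r² sin²θ), so v = −rω sinθ·[1 + r cosθ/√(L² − r² sin²θ)].
With r = 0.1414 m, L = 0.7034 m, θ = 35.1°: √(L² − r² sin²θ) = 0.69869 m.
v = −0.1414·15.81·0.57501·[1 + 0.1414·0.81815/0.69869] = -1.4985 m/s.
|v| = 1.4985 m/s = 1498.5 mm/s.

1500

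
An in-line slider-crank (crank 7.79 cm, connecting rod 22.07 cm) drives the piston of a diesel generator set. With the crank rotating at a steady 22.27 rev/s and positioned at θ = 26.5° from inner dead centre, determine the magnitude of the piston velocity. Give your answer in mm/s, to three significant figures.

6420

ω = 2π·22.3 = 139.9 rad/s
For an in-line slider-crank, x = r cosθ + √(L² − r² sin²θ), so v = −rω sinθ·[1 + r cosθ/√(L² − r² sin²θ)].
With r = 0.0779 m, L = 0.2207 m, θ = 26.5°: √(L² − r² sin²θ) = 0.21795 m.
v = −0.0779·139.9·0.44620·[1 + 0.0779·0.89493/0.21795] = -6.4194 m/s.
|v| = 6.4194 m/s = 6419.4 mm/s.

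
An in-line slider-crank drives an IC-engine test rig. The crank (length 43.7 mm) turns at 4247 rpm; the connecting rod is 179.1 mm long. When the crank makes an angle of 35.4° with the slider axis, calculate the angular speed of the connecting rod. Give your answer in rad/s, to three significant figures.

ω = 444.7 rad/s (converted from 4247 rpm).
The rod makes angle φ with the slider axis where L sinφ = r sinθ; differentiating, L cosφ·φ̇ = r ω cosθ.
L cosφ = √(L² − r² sin²θ) = 0.1773 m.
|ω_rod| = r ω |cosθ| / √(L² − r² sin²θ) = 0.0437·444.7·0.81513/0.1773 = 89.352 rad/s.

89.4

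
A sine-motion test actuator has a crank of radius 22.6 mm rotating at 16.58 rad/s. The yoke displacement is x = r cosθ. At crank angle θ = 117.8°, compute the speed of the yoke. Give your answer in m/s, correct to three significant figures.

ω = 16.58 rad/s
x = r cosθ ⇒ ẋ = −rω sinθ.
|v| = rω|sinθ| = 0.0226·16.58·|sin 117.8°| = 0.33146 m/s.

0.331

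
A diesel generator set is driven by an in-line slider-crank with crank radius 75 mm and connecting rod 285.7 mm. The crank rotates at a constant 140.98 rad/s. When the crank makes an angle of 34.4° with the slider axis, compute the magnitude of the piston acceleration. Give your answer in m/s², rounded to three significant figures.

1380

ω = 141 rad/s
x(θ) = r cosθ + √(L² − r² sin²θ); with ω constant, a = ω²·d²x/dθ².
d²x/dθ² = −r cosθ − r²(cos2θ)/√u − r⁴ sin²2θ/(4u^{3/2}),  u = L² − r² sin²θ = 0.0798291 m².
Substituting r = 0.075 m, L = 0.2857 m, θ = 34.4°: d²x/dθ² = -0.069388 m.
a = ω²·d²x/dθ² = (141)²·(-0.069388) = -1379.1 m/s²;  |a| = 1379.1 m/s².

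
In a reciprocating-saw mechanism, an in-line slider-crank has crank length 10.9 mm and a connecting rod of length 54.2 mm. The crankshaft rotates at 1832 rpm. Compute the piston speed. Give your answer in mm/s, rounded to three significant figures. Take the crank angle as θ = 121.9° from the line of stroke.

ω = 2π·1832/60 = 191.8 rad/s
For an in-line slider-crank, x = r cosθ + √(L² − r² sin²θ), so v = −rω sinθ·[1 + r cosθ/√(L² − r² sin²θ)].
With r = 0.0109 m, L = 0.0542 m, θ = 121.9°: √(L² − r² sin²θ) = 0.053404 m.
v = −0.0109·191.8·0.84897·[1 + 0.0109·-0.52844/0.053404] = -1.5838 m/s.
|v| = 1.5838 m/s = 1583.8 mm/s.

1580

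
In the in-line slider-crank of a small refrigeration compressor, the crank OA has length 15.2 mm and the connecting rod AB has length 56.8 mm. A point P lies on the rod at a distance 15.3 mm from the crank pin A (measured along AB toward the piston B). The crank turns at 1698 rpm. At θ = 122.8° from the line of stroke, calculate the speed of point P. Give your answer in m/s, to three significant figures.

ω = 177.8 rad/s.  Crank-pin speed |V_A| = rω = 2.7028 m/s, perpendicular to OA.
Rod angle: sinφ = −(r/L) sinθ ⇒ φ = -12.999°; ω_rod = −rω cosθ/√(L²−r²sin²θ) = +26.455 rad/s.
V_P = V_A + ω_rod × AP, with AP = 0.0153 m along the rod.
Components: V_Px = −rω sinθ − a·ω_rod·sinφ = -2.1808 m/s;  V_Py = rω cosθ + a·ω_rod·cosφ = -1.0697 m/s.
|V_P| = √(V_Px² + V_Py²) = 2.4291 m/s.

2.43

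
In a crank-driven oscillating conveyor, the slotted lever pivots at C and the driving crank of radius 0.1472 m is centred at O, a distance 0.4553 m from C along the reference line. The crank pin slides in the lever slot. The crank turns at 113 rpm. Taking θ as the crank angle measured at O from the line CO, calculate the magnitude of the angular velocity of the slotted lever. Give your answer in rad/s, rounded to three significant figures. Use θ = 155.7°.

4.37

ω = 11.83 rad/s (from 113 rpm).
Crank pin A relative to C: A = (d + r cosθ, r sinθ); lever angle φ = atan2(r sinθ, d + r cosθ).
Differentiating tanφ: φ̇ = rω(d cosθ + r)/(d² + r² + 2dr cosθ).
d² + r² + 2dr cosθ = |CA|² = 0.106801 m²;  d cosθ + r = -0.26776 m.
|ω_lever| = |0.1472·11.83·-0.26776| / 0.106801 = 4.367 rad/s.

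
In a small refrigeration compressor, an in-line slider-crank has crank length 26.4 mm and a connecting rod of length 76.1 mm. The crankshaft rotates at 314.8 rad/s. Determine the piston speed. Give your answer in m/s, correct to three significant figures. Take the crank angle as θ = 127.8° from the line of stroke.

5.11

ω = 314.8 rad/s
For an in-line slider-crank, x = r cosθ + √(L² − r² sin²θ), so v = −rω sinθ·[1 + r cosθ/√(L² − r² sin²θ)].
With r = 0.0264 m, L = 0.0761 m, θ = 127.8°: √(L² − r² sin²θ) = 0.073185 m.
v = −0.0264·314.8·0.79016·[1 + 0.0264·-0.61291/0.073185] = -5.1149 m/s.
|v| = 5.1149 m/s.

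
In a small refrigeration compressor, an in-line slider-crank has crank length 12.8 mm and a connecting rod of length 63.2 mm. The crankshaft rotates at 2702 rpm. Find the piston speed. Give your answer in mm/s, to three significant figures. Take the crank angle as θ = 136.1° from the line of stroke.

2140

ω = 2π·2702/60 = 283 rad/s
For an in-line slider-crank, x = r cosθ + √(L² − r² sin²θ), so v = −rω sinθ·[1 + r cosθ/√(L² − r² sin²θ)].
With r = 0.0128 m, L = 0.0632 m, θ = 136.1°: √(L² − r² sin²θ) = 0.062574 m.
v = −0.0128·283·0.69340·[1 + 0.0128·-0.72055/0.062574] = -2.1412 m/s.
|v| = 2.1412 m/s = 2141.2 mm/s.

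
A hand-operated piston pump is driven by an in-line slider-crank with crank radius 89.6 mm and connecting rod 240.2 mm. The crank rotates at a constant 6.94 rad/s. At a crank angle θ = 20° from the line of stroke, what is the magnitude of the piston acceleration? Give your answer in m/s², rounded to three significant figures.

ω = 6.94 rad/s
x(θ) = r cosθ + √(L² − r² sin²θ); with ω constant, a = ω²·d²x/dθ².
d²x/dθ² = −r cosθ − r²(cos2θ)/√u − r⁴ sin²2θ/(4u^{3/2}),  u = L² − r² sin²θ = 0.0567569 m².
Substituting r = 0.0896 m, L = 0.2402 m, θ = 20°: d²x/dθ² = -0.1105 m.
a = ω²·d²x/dθ² = (6.94)²·(-0.1105) = -5.3222 m/s²;  |a| = 5.3222 m/s².

5.32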